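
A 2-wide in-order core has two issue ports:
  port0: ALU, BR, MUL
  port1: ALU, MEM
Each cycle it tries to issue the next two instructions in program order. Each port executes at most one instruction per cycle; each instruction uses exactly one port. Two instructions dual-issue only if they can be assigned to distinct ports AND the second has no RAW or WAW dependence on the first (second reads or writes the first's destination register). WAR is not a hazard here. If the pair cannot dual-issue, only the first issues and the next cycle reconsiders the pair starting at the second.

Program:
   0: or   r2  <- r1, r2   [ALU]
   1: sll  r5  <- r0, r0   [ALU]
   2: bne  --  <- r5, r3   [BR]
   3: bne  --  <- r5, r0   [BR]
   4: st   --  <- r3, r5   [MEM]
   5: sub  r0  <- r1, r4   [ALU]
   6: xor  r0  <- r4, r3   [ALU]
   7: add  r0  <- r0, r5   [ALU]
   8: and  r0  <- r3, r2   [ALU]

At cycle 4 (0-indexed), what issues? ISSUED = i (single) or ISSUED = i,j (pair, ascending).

[0] i0&i1  or+sll  -- dual
[1] i2  bne  -- no-port BR/BR
[2] i3&i4  bne+st  -- dual
[3] i5  sub  -- WAW r0
[4] i6  xor  -- RAW+WAW r0
[5] i7  add  -- WAW r0
[6] i8  and  -- tail

ISSUED = 6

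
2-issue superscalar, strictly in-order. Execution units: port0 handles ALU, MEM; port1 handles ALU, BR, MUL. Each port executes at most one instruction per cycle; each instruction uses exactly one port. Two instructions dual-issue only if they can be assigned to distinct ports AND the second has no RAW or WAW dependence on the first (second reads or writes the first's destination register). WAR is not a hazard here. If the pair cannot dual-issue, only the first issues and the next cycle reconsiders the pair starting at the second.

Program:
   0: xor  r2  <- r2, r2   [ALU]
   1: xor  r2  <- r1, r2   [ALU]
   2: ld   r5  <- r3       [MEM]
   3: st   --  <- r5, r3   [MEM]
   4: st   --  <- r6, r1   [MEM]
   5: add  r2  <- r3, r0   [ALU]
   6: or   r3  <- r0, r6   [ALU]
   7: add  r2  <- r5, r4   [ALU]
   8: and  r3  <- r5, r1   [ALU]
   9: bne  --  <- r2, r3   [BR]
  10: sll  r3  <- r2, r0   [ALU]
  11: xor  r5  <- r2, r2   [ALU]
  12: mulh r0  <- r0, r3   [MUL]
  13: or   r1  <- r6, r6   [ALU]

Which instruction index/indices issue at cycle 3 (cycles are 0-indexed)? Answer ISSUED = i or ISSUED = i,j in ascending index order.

ISSUED = 4,5

[0] i0  xor  -- RAW+WAW r2
[1] i1/i2  xor+ld  -- dual
[2] i3  st  -- no-port MEM/MEM
[3] i4/i5  st+add  -- dual
[4] i6/i7  or+add  -- dual
[5] i8  and  -- RAW r3
[6] i9/i10  bne+sll  -- dual
[7] i11/i12  xor+mulh  -- dual
[8] i13  or  -- tail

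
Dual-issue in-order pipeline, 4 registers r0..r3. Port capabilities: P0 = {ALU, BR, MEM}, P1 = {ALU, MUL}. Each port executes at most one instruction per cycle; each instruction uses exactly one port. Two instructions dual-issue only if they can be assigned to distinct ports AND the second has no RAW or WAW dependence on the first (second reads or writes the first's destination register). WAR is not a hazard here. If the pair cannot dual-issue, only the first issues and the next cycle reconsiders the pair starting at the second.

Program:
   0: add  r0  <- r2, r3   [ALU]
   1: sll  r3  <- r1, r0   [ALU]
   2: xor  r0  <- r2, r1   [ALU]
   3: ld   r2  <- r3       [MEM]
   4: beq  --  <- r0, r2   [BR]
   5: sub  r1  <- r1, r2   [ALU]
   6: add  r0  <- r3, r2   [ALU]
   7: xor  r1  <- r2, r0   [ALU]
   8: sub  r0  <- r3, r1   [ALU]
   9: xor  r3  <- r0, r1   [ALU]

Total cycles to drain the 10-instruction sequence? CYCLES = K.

0. add @i0  | RAW r0
1. sll xor @i1,i2  | dual
2. ld @i3  | no-port MEM/BR
3. beq sub @i4,i5  | dual
4. add @i6  | RAW r0
5. xor @i7  | RAW r1
6. sub @i8  | RAW r0
7. xor @i9  | tail

CYCLES = 8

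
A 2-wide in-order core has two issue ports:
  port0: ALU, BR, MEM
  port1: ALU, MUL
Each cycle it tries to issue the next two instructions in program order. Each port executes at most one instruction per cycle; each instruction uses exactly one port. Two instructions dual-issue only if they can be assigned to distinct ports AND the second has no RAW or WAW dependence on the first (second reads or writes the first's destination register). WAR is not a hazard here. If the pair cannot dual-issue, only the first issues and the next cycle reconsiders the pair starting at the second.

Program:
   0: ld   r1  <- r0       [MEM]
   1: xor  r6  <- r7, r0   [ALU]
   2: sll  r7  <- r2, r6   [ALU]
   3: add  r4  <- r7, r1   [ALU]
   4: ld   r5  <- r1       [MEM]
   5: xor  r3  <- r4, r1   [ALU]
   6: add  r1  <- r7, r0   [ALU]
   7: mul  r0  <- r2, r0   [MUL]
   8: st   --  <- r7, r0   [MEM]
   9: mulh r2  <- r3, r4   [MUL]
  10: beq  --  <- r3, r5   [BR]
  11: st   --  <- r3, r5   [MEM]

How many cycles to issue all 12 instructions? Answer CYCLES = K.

CYCLES = 8

[0] i0+i1  ld;xor  -- pair
[1] i2  sll  -- RAW r7
[2] i3+i4  add;ld  -- pair
[3] i5+i6  xor;add  -- pair
[4] i7  mul  -- RAW r0
[5] i8+i9  st;mulh  -- pair
[6] i10  beq  -- no-port BR/MEM
[7] i11  st  -- tail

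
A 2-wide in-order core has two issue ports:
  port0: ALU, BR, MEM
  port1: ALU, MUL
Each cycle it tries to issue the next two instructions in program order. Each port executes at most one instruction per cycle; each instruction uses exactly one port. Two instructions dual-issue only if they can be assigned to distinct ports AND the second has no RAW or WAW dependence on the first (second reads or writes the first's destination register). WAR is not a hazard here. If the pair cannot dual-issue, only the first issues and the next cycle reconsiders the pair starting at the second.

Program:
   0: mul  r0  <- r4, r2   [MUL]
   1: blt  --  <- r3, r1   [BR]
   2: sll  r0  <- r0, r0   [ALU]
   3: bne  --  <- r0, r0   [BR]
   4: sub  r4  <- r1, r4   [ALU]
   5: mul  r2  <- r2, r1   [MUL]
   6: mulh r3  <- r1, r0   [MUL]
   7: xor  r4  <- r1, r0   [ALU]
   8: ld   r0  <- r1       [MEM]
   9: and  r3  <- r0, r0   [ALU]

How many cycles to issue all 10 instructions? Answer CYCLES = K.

c0: i0+i1 mul/blt  2-wide
c1: i2 sll  RAW r0
c2: i3+i4 bne/sub  2-wide
c3: i5 mul  no-port MUL/MUL
c4: i6+i7 mulh/xor  2-wide
c5: i8 ld  RAW r0
c6: i9 and  tail

CYCLES = 7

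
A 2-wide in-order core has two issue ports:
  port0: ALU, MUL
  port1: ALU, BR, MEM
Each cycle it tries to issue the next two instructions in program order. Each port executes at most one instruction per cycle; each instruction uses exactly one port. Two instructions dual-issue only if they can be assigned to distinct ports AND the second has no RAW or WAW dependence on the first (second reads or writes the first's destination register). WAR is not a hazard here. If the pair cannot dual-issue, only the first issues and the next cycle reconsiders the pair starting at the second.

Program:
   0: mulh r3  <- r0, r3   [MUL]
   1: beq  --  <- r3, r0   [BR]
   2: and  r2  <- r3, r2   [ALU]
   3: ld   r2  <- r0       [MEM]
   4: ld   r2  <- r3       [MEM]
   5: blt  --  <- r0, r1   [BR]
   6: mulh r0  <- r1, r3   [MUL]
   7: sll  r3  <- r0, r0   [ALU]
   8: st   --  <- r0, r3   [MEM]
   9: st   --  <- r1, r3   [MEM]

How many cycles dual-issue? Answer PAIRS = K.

c0: i0 mulh  RAW r3
c1: i1/i2 beq/and  2-wide
c2: i3 ld  no-port MEM/MEM
c3: i4 ld  no-port MEM/BR
c4: i5/i6 blt/mulh  2-wide
c5: i7 sll  RAW r3
c6: i8 st  no-port MEM/MEM
c7: i9 st  tail

PAIRS = 2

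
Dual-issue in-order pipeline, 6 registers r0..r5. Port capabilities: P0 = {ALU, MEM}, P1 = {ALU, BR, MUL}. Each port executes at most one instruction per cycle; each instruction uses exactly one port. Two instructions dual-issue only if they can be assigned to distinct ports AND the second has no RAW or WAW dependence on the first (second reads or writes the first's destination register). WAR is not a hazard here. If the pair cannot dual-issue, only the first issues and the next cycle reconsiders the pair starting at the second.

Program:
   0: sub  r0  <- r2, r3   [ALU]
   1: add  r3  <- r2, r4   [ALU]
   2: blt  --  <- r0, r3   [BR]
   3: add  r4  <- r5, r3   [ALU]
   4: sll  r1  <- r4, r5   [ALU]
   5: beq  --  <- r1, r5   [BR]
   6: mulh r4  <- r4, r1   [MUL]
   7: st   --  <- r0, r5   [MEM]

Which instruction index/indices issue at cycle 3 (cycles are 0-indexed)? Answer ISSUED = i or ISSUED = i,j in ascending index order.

0. sub/add @i0/i1  | 2-wide
1. blt/add @i2/i3  | 2-wide
2. sll @i4  | RAW r1
3. beq @i5  | no-port BR/MUL
4. mulh/st @i6/i7  | 2-wide

ISSUED = 5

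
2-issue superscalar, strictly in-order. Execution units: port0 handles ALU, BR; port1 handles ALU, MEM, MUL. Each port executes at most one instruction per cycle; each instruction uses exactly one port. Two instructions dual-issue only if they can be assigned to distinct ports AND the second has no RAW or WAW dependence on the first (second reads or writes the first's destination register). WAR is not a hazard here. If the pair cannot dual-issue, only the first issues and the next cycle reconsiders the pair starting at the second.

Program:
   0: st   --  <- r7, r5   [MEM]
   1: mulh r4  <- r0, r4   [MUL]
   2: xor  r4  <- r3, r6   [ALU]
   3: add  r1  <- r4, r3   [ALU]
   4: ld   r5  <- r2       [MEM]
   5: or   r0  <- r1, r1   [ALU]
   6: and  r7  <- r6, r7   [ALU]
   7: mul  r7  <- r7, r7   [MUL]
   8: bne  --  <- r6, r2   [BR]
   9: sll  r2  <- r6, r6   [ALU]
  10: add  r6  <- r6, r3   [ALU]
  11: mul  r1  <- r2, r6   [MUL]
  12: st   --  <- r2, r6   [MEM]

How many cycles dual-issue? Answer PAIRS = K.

#0 head=0: st.MEM i0 no-port MEM/MUL
#1 head=1: mulh.MUL i1 WAW r4
#2 head=2: xor.ALU i2 RAW r4
#3 head=3: add.ALU/ld.MEM i3+i4 dual
#4 head=5: or.ALU/and.ALU i5+i6 dual
#5 head=7: mul.MUL/bne.BR i7+i8 dual
#6 head=9: sll.ALU/add.ALU i9+i10 dual
#7 head=11: mul.MUL i11 no-port MUL/MEM
#8 head=12: st.MEM i12 tail

PAIRS = 4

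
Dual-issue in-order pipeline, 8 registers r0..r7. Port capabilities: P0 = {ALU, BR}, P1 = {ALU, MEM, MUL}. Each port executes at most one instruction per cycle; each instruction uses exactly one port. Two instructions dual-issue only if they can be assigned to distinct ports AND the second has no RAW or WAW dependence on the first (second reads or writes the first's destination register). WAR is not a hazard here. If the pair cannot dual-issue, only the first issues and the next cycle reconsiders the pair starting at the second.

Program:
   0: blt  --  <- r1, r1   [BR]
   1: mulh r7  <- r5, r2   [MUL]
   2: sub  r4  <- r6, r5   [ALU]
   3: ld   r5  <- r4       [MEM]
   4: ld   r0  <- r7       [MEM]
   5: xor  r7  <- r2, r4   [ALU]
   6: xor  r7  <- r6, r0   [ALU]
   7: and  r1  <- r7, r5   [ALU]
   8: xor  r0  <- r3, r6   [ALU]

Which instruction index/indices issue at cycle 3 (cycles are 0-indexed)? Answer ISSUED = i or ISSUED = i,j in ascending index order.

ISSUED = 4,5

#0 head=0: blt.BR mulh.MUL i0+i1 2-wide
#1 head=2: sub.ALU i2 RAW r4
#2 head=3: ld.MEM i3 no-port MEM/MEM
#3 head=4: ld.MEM xor.ALU i4+i5 2-wide
#4 head=6: xor.ALU i6 RAW r7
#5 head=7: and.ALU xor.ALU i7+i8 2-wide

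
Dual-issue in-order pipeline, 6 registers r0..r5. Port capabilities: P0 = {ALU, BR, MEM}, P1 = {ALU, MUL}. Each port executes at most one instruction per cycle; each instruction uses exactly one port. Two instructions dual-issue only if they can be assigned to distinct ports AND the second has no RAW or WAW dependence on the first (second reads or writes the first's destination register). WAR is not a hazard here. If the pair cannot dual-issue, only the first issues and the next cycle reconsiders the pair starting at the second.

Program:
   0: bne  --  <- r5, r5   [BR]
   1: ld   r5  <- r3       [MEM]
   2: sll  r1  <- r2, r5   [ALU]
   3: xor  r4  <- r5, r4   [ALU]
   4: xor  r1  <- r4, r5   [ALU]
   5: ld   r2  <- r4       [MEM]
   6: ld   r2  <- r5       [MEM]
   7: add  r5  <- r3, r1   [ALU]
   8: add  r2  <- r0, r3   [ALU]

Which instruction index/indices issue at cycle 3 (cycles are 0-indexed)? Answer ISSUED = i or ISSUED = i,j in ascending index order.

  cy0 -> i0 (bne) no-port BR/MEM
  cy1 -> i1 (ld) RAW r5
  cy2 -> i2&i3 (sll+xor) pair
  cy3 -> i4&i5 (xor+ld) pair
  cy4 -> i6&i7 (ld+add) pair
  cy5 -> i8 (add) tail

ISSUED = 4,5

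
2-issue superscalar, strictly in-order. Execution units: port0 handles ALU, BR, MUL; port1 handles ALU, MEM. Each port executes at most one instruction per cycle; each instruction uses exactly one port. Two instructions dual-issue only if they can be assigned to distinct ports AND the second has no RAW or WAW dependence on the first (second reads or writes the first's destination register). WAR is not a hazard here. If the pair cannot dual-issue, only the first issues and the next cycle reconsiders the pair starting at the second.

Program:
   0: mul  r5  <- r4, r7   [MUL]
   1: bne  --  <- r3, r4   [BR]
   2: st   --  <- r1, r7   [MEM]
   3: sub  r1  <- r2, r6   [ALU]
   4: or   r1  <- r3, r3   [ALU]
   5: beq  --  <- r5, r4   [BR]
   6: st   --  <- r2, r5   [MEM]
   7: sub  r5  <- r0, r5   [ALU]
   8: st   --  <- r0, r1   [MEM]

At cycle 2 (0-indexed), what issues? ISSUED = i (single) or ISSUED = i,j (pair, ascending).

ISSUED = 3

  cy0 -> i0 (mul.MUL) no-port MUL/BR
  cy1 -> i1&i2 (bne.BR+st.MEM) pair
  cy2 -> i3 (sub.ALU) WAW r1
  cy3 -> i4&i5 (or.ALU+beq.BR) pair
  cy4 -> i6&i7 (st.MEM+sub.ALU) pair
  cy5 -> i8 (st.MEM) tail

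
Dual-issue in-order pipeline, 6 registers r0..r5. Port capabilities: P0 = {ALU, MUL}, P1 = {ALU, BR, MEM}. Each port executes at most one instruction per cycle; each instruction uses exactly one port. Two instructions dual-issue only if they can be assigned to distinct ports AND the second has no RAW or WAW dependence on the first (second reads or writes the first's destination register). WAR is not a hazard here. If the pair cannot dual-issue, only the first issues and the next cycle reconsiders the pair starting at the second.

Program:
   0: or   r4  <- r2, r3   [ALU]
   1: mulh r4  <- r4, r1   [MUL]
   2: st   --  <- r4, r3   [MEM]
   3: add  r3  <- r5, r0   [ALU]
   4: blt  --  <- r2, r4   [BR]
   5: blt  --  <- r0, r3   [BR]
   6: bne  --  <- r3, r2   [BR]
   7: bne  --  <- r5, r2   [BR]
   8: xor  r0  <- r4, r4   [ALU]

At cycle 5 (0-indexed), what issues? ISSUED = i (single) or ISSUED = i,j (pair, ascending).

0. or.ALU @i0  | RAW+WAW r4
1. mulh.MUL @i1  | RAW r4
2. st.MEM+add.ALU @i2,i3  | pair
3. blt.BR @i4  | no-port BR/BR
4. blt.BR @i5  | no-port BR/BR
5. bne.BR @i6  | no-port BR/BR
6. bne.BR+xor.ALU @i7,i8  | pair

ISSUED = 6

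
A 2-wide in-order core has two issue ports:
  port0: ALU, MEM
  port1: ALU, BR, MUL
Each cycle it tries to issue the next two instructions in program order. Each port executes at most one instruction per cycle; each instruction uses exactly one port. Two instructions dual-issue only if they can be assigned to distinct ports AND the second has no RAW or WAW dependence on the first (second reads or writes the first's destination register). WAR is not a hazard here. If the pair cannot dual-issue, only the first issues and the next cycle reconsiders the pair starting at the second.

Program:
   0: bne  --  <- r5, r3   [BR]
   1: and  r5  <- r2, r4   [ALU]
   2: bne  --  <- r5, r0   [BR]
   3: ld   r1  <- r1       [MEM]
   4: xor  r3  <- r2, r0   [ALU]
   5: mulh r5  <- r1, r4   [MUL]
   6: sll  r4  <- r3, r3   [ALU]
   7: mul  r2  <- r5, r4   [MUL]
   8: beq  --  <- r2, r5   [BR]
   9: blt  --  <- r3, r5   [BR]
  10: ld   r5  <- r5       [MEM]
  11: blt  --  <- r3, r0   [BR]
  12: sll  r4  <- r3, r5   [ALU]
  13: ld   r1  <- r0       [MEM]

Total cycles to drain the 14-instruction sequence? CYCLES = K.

CYCLES = 9

t=0 i0,i1:bne.BR/and.ALU ; pair
t=1 i2,i3:bne.BR/ld.MEM ; pair
t=2 i4,i5:xor.ALU/mulh.MUL ; pair
t=3 i6:sll.ALU ; RAW r4
t=4 i7:mul.MUL ; no-port MUL/BR
t=5 i8:beq.BR ; no-port BR/BR
t=6 i9,i10:blt.BR/ld.MEM ; pair
t=7 i11,i12:blt.BR/sll.ALU ; pair
t=8 i13:ld.MEM ; tail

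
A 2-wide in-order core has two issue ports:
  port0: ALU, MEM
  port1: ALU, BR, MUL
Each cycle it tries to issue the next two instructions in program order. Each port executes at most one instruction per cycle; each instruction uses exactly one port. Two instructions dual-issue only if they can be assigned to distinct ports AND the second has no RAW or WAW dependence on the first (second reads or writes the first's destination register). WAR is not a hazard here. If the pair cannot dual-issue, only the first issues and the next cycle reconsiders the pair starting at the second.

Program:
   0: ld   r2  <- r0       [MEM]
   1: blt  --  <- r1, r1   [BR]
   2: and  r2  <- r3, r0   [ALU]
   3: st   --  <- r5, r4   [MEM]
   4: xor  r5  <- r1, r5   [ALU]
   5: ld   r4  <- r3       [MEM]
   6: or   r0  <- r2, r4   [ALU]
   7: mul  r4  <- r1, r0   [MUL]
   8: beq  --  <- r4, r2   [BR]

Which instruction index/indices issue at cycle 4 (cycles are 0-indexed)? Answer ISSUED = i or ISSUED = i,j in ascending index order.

ISSUED = 7

0. ld/blt @i0+i1  | pair
1. and/st @i2+i3  | pair
2. xor/ld @i4+i5  | pair
3. or @i6  | RAW r0
4. mul @i7  | no-port MUL/BR
5. beq @i8  | tail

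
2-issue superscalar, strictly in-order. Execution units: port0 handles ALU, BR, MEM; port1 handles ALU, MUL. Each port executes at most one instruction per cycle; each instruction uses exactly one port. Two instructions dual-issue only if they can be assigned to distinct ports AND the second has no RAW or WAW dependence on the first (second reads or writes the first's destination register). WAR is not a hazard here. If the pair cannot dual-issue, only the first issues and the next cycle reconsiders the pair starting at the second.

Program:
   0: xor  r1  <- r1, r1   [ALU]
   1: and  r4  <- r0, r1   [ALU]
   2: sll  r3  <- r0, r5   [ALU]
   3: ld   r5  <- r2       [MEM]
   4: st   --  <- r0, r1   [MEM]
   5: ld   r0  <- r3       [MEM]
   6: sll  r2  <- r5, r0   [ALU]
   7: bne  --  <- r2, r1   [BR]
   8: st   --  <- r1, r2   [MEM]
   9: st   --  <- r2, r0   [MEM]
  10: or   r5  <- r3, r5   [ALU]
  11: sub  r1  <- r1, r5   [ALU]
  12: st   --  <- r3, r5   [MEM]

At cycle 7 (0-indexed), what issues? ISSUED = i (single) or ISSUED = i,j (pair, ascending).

t=0 i0:xor.ALU ; RAW r1
t=1 i1,i2:and.ALU sll.ALU ; pair
t=2 i3:ld.MEM ; no-port MEM/MEM
t=3 i4:st.MEM ; no-port MEM/MEM
t=4 i5:ld.MEM ; RAW r0
t=5 i6:sll.ALU ; RAW r2
t=6 i7:bne.BR ; no-port BR/MEM
t=7 i8:st.MEM ; no-port MEM/MEM
t=8 i9,i10:st.MEM or.ALU ; pair
t=9 i11,i12:sub.ALU st.MEM ; pair

ISSUED = 8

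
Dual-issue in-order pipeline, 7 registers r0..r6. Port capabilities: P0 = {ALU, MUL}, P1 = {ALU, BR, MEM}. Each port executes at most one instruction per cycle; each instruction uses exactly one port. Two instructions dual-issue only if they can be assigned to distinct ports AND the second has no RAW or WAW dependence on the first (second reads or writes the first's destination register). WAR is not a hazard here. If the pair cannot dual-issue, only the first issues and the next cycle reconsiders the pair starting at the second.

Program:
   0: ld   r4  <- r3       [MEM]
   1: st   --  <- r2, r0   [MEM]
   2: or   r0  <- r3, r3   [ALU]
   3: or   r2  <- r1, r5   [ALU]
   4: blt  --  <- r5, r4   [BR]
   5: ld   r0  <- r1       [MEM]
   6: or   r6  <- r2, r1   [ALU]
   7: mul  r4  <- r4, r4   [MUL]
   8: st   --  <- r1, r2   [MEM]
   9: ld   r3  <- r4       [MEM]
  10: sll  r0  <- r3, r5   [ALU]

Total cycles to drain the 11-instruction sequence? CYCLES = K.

CYCLES = 7

#0 head=0: ld.MEM i0 no-port MEM/MEM
#1 head=1: st.MEM;or.ALU i1+i2 pair
#2 head=3: or.ALU;blt.BR i3+i4 pair
#3 head=5: ld.MEM;or.ALU i5+i6 pair
#4 head=7: mul.MUL;st.MEM i7+i8 pair
#5 head=9: ld.MEM i9 RAW r3
#6 head=10: sll.ALU i10 tail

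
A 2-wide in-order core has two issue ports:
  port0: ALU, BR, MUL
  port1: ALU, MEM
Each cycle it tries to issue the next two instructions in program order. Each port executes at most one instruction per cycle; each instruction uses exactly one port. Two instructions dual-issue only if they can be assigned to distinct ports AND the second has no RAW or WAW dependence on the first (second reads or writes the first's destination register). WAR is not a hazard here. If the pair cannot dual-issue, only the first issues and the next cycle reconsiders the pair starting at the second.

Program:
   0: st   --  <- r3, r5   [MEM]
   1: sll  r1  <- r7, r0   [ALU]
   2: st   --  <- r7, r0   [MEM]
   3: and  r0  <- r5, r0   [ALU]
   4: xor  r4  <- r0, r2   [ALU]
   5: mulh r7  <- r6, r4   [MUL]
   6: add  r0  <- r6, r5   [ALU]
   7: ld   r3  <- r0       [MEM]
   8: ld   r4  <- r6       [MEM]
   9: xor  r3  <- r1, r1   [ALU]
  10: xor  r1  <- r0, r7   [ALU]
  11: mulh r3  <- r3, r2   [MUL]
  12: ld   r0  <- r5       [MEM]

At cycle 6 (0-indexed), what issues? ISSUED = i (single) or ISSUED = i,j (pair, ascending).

ISSUED = 10,11

[0] i0&i1  st/sll  -- 2-wide
[1] i2&i3  st/and  -- 2-wide
[2] i4  xor  -- RAW r4
[3] i5&i6  mulh/add  -- 2-wide
[4] i7  ld  -- no-port MEM/MEM
[5] i8&i9  ld/xor  -- 2-wide
[6] i10&i11  xor/mulh  -- 2-wide
[7] i12  ld  -- tail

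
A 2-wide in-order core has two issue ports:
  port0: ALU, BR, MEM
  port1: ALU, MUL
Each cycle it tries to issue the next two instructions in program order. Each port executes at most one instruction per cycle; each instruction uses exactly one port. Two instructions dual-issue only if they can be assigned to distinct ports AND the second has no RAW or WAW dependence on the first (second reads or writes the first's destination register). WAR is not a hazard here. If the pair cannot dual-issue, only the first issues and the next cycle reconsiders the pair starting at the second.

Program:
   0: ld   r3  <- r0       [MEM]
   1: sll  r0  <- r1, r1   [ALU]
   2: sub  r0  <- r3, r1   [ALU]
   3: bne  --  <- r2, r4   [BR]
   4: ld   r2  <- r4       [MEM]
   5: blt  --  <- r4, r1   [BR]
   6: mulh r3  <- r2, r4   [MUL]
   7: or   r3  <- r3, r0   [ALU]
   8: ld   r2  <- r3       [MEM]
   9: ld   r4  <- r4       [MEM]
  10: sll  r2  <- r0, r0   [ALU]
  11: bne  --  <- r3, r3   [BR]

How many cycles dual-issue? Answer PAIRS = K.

t=0 i0+i1:ld sll ; pair
t=1 i2+i3:sub bne ; pair
t=2 i4:ld ; no-port MEM/BR
t=3 i5+i6:blt mulh ; pair
t=4 i7:or ; RAW r3
t=5 i8:ld ; no-port MEM/MEM
t=6 i9+i10:ld sll ; pair
t=7 i11:bne ; tail

PAIRS = 4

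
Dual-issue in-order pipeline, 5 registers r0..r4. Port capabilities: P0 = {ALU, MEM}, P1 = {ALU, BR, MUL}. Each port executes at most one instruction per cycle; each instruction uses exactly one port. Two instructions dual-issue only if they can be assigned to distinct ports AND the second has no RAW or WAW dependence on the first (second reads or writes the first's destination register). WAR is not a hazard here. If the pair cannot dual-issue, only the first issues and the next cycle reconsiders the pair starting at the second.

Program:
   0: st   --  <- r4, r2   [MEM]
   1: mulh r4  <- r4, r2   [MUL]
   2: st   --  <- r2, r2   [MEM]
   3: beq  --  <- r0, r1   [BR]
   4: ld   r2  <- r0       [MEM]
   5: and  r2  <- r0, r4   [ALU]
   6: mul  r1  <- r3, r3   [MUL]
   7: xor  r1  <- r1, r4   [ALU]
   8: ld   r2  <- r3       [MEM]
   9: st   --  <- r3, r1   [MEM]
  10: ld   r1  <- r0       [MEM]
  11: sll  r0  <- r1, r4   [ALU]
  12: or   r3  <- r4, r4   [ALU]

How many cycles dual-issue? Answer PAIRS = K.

PAIRS = 5

[0] i0+i1  st.MEM mulh.MUL  -- dual
[1] i2+i3  st.MEM beq.BR  -- dual
[2] i4  ld.MEM  -- WAW r2
[3] i5+i6  and.ALU mul.MUL  -- dual
[4] i7+i8  xor.ALU ld.MEM  -- dual
[5] i9  st.MEM  -- no-port MEM/MEM
[6] i10  ld.MEM  -- RAW r1
[7] i11+i12  sll.ALU or.ALU  -- dual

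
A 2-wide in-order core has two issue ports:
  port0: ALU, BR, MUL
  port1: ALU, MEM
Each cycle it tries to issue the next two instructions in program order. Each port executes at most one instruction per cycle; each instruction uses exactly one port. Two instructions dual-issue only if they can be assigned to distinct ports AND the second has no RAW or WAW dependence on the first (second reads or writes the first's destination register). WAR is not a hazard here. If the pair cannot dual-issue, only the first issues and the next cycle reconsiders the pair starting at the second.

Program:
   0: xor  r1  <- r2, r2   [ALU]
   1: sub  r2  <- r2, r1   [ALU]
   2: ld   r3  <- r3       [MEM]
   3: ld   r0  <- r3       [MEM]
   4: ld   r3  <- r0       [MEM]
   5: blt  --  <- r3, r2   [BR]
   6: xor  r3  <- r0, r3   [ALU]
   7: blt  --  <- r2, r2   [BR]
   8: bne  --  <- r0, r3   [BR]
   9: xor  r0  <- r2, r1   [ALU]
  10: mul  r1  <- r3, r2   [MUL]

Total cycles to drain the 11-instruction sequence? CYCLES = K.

0. xor.ALU @i0  | RAW r1
1. sub.ALU+ld.MEM @i1,i2  | 2-wide
2. ld.MEM @i3  | no-port MEM/MEM
3. ld.MEM @i4  | RAW r3
4. blt.BR+xor.ALU @i5,i6  | 2-wide
5. blt.BR @i7  | no-port BR/BR
6. bne.BR+xor.ALU @i8,i9  | 2-wide
7. mul.MUL @i10  | tail

CYCLES = 8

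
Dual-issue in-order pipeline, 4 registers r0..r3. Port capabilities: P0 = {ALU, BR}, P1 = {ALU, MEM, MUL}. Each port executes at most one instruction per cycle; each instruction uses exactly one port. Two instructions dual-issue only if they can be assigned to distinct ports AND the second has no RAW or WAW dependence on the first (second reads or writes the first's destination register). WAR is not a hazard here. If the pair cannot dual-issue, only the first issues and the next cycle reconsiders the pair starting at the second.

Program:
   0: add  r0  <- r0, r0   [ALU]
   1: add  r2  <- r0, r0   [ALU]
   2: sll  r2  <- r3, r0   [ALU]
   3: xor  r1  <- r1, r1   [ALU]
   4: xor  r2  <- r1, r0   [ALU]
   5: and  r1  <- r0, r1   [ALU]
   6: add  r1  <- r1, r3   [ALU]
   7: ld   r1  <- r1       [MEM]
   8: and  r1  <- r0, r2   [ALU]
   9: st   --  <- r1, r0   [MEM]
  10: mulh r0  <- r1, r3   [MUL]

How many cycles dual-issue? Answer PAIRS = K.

PAIRS = 2

[0] i0  add.ALU  -- RAW r0
[1] i1  add.ALU  -- WAW r2
[2] i2,i3  sll.ALU;xor.ALU  -- dual
[3] i4,i5  xor.ALU;and.ALU  -- dual
[4] i6  add.ALU  -- RAW+WAW r1
[5] i7  ld.MEM  -- WAW r1
[6] i8  and.ALU  -- RAW r1
[7] i9  st.MEM  -- no-port MEM/MUL
[8] i10  mulh.MUL  -- tail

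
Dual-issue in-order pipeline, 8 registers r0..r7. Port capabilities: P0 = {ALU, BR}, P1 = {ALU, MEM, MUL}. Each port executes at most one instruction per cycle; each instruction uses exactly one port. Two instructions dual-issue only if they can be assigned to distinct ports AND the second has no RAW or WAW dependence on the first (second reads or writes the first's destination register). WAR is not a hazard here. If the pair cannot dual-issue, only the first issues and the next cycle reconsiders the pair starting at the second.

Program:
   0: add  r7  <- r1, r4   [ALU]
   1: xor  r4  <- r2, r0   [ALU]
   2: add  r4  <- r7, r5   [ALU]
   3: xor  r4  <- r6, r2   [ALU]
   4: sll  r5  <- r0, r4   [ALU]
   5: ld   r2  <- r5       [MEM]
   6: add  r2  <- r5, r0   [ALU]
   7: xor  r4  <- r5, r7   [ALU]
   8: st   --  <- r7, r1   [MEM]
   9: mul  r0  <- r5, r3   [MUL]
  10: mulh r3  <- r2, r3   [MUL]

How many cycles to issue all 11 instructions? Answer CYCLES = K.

CYCLES = 9

  cy0 -> i0,i1 (add.ALU xor.ALU) pair
  cy1 -> i2 (add.ALU) WAW r4
  cy2 -> i3 (xor.ALU) RAW r4
  cy3 -> i4 (sll.ALU) RAW r5
  cy4 -> i5 (ld.MEM) WAW r2
  cy5 -> i6,i7 (add.ALU xor.ALU) pair
  cy6 -> i8 (st.MEM) no-port MEM/MUL
  cy7 -> i9 (mul.MUL) no-port MUL/MUL
  cy8 -> i10 (mulh.MUL) tail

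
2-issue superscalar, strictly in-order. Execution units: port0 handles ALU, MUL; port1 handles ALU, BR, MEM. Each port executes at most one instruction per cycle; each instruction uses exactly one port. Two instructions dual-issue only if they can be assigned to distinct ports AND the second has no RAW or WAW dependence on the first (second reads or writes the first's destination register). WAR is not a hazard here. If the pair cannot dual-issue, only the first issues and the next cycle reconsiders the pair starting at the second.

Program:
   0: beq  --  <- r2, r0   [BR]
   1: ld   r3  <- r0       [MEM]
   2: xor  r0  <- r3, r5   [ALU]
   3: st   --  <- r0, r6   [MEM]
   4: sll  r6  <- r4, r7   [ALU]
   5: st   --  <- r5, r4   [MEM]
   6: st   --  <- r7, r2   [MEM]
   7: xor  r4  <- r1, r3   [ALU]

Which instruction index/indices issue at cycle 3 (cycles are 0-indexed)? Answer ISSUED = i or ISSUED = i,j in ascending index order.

ISSUED = 3,4

[0] i0  beq.BR  -- no-port BR/MEM
[1] i1  ld.MEM  -- RAW r3
[2] i2  xor.ALU  -- RAW r0
[3] i3+i4  st.MEM+sll.ALU  -- pair
[4] i5  st.MEM  -- no-port MEM/MEM
[5] i6+i7  st.MEM+xor.ALU  -- pair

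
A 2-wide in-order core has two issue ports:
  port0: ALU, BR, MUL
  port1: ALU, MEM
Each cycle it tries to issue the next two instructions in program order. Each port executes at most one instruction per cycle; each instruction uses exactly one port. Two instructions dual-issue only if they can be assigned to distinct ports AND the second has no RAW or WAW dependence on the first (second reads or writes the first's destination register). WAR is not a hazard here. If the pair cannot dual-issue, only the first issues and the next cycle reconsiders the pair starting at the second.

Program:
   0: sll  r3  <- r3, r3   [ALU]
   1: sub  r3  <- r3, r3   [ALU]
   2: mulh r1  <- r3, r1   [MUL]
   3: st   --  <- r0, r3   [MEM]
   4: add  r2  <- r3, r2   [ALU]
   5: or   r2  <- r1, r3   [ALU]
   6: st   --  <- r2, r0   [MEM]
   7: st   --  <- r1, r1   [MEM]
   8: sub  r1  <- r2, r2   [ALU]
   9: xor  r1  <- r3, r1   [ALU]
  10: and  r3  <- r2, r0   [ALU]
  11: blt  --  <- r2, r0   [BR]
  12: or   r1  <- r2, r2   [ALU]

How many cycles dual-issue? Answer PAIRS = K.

c0: i0 sll  RAW+WAW r3
c1: i1 sub  RAW r3
c2: i2,i3 mulh;st  dual
c3: i4 add  WAW r2
c4: i5 or  RAW r2
c5: i6 st  no-port MEM/MEM
c6: i7,i8 st;sub  dual
c7: i9,i10 xor;and  dual
c8: i11,i12 blt;or  dual

PAIRS = 4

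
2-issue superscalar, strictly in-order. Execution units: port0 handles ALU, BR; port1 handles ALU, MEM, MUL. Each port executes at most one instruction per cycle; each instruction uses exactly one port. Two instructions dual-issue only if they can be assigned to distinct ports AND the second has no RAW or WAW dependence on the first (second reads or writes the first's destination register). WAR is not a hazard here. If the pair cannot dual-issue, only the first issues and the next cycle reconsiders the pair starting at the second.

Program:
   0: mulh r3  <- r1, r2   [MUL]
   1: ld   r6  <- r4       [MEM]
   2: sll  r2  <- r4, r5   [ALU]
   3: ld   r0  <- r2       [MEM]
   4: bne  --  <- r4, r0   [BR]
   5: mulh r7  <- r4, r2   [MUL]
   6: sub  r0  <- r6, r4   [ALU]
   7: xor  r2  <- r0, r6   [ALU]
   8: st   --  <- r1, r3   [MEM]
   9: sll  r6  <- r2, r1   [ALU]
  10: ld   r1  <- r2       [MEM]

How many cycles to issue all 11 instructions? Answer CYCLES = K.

0. mulh @i0  | no-port MUL/MEM
1. ld/sll @i1/i2  | pair
2. ld @i3  | RAW r0
3. bne/mulh @i4/i5  | pair
4. sub @i6  | RAW r0
5. xor/st @i7/i8  | pair
6. sll/ld @i9/i10  | pair

CYCLES = 7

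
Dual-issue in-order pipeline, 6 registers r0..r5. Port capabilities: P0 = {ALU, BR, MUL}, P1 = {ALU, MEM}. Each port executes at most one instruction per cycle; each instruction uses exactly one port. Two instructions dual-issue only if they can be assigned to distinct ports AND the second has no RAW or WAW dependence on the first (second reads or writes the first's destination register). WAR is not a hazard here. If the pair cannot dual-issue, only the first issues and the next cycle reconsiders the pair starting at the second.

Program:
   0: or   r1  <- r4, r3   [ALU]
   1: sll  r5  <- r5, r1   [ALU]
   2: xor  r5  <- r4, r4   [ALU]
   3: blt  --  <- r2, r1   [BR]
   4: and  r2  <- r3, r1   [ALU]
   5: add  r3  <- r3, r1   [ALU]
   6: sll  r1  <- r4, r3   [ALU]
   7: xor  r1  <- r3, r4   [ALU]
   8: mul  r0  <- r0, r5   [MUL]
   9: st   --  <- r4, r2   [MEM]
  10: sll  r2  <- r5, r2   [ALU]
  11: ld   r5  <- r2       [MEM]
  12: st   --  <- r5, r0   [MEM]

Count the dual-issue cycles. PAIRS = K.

[0] i0  or.ALU  -- RAW r1
[1] i1  sll.ALU  -- WAW r5
[2] i2+i3  xor.ALU;blt.BR  -- 2-wide
[3] i4+i5  and.ALU;add.ALU  -- 2-wide
[4] i6  sll.ALU  -- WAW r1
[5] i7+i8  xor.ALU;mul.MUL  -- 2-wide
[6] i9+i10  st.MEM;sll.ALU  -- 2-wide
[7] i11  ld.MEM  -- no-port MEM/MEM
[8] i12  st.MEM  -- tail

PAIRS = 4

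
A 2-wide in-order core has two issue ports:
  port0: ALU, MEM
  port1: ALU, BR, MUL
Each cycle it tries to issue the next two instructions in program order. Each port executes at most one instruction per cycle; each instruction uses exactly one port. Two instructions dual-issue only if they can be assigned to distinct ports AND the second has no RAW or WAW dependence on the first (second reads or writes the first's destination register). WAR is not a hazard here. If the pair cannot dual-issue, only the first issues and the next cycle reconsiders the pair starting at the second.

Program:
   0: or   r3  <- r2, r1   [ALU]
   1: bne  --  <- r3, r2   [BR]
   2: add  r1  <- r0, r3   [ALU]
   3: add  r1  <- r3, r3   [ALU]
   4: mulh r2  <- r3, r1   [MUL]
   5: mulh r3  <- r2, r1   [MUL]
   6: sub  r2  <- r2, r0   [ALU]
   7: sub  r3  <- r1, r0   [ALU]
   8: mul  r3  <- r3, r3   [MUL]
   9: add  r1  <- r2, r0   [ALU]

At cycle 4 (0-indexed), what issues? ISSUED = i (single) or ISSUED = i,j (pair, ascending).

ISSUED = 5,6

#0 head=0: or.ALU i0 RAW r3
#1 head=1: bne.BR+add.ALU i1+i2 2-wide
#2 head=3: add.ALU i3 RAW r1
#3 head=4: mulh.MUL i4 no-port MUL/MUL
#4 head=5: mulh.MUL+sub.ALU i5+i6 2-wide
#5 head=7: sub.ALU i7 RAW+WAW r3
#6 head=8: mul.MUL+add.ALU i8+i9 2-wide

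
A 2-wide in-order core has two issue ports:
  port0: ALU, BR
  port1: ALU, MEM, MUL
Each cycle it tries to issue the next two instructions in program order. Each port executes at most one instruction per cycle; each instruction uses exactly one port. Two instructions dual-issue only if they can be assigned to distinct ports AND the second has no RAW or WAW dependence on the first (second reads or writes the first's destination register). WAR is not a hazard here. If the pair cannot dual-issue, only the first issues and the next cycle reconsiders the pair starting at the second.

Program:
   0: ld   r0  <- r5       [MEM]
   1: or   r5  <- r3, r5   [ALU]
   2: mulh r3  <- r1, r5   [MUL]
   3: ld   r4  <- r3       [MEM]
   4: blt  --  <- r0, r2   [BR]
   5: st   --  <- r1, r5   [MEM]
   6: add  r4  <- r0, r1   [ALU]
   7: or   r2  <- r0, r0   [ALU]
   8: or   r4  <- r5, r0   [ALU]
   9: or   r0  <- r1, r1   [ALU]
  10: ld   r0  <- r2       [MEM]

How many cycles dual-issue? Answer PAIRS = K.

PAIRS = 4

[0] i0,i1  ld+or  -- dual
[1] i2  mulh  -- no-port MUL/MEM
[2] i3,i4  ld+blt  -- dual
[3] i5,i6  st+add  -- dual
[4] i7,i8  or+or  -- dual
[5] i9  or  -- WAW r0
[6] i10  ld  -- tail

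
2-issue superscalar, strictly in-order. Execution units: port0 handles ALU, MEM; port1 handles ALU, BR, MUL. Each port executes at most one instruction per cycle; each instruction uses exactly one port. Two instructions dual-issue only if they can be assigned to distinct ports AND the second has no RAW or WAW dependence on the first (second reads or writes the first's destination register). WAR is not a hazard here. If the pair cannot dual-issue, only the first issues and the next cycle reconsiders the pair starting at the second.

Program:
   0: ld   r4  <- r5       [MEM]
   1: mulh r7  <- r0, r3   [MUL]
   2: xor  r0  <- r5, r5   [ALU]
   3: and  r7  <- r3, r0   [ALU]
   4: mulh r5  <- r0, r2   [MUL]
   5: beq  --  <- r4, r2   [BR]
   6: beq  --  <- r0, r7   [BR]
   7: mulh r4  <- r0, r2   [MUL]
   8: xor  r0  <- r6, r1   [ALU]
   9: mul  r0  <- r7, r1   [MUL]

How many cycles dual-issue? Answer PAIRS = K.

PAIRS = 3

  cy0 -> i0/i1 (ld;mulh) 2-wide
  cy1 -> i2 (xor) RAW r0
  cy2 -> i3/i4 (and;mulh) 2-wide
  cy3 -> i5 (beq) no-port BR/BR
  cy4 -> i6 (beq) no-port BR/MUL
  cy5 -> i7/i8 (mulh;xor) 2-wide
  cy6 -> i9 (mul) tail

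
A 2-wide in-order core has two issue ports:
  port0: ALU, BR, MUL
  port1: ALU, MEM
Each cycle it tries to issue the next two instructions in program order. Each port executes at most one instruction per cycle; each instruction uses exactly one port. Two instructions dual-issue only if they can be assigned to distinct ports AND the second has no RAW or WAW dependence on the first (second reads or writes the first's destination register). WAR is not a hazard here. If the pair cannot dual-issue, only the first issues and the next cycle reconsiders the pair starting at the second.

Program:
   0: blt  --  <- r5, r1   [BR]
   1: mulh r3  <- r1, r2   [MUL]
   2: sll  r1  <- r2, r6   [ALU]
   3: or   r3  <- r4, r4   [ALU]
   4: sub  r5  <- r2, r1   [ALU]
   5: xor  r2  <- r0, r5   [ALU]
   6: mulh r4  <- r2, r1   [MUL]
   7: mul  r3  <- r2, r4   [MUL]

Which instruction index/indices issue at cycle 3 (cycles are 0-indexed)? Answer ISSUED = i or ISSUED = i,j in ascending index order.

[0] i0  blt.BR  -- no-port BR/MUL
[1] i1+i2  mulh.MUL/sll.ALU  -- 2-wide
[2] i3+i4  or.ALU/sub.ALU  -- 2-wide
[3] i5  xor.ALU  -- RAW r2
[4] i6  mulh.MUL  -- no-port MUL/MUL
[5] i7  mul.MUL  -- tail

ISSUED = 5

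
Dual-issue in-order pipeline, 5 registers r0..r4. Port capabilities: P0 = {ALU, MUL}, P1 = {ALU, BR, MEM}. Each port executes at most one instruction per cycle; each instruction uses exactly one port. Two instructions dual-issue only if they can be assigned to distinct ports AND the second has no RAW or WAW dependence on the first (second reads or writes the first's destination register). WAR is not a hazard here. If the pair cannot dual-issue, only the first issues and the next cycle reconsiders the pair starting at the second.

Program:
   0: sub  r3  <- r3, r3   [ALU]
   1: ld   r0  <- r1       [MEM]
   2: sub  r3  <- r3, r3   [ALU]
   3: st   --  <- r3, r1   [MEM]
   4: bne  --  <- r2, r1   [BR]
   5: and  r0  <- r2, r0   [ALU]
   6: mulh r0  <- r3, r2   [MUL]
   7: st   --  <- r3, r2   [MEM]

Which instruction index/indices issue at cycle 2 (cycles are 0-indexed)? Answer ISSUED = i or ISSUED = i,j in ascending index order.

ISSUED = 3

c0: i0&i1 sub.ALU ld.MEM  pair
c1: i2 sub.ALU  RAW r3
c2: i3 st.MEM  no-port MEM/BR
c3: i4&i5 bne.BR and.ALU  pair
c4: i6&i7 mulh.MUL st.MEM  pair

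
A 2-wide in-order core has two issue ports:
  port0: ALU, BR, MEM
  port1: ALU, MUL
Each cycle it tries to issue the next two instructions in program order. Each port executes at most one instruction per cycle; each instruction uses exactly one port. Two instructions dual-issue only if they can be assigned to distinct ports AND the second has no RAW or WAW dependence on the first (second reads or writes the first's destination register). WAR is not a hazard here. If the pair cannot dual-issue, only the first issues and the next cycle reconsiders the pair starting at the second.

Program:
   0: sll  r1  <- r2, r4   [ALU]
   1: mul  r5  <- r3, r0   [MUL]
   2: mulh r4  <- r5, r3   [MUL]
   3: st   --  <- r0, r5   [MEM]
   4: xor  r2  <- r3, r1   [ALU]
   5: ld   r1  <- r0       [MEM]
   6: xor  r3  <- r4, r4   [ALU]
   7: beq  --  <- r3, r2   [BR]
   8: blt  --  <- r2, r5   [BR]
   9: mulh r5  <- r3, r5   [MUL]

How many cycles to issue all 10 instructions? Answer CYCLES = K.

CYCLES = 6

[0] i0&i1  sll/mul  -- 2-wide
[1] i2&i3  mulh/st  -- 2-wide
[2] i4&i5  xor/ld  -- 2-wide
[3] i6  xor  -- RAW r3
[4] i7  beq  -- no-port BR/BR
[5] i8&i9  blt/mulh  -- 2-wide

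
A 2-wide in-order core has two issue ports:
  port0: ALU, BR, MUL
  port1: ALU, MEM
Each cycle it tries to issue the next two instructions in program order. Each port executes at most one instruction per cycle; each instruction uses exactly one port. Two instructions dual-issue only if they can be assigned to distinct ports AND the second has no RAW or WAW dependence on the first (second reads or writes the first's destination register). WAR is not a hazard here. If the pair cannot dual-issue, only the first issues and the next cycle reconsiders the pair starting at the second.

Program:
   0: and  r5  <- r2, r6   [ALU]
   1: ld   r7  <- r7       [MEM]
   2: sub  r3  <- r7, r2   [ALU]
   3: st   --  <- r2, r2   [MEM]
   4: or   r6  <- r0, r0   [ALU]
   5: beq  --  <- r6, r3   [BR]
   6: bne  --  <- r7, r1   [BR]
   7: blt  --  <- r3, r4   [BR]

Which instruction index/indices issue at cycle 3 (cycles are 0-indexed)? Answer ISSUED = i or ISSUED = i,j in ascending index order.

  cy0 -> i0/i1 (and;ld) dual
  cy1 -> i2/i3 (sub;st) dual
  cy2 -> i4 (or) RAW r6
  cy3 -> i5 (beq) no-port BR/BR
  cy4 -> i6 (bne) no-port BR/BR
  cy5 -> i7 (blt) tail

ISSUED = 5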